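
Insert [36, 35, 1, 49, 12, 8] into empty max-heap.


Insert 36: [36]
Insert 35: [36, 35]
Insert 1: [36, 35, 1]
Insert 49: [49, 36, 1, 35]
Insert 12: [49, 36, 1, 35, 12]
Insert 8: [49, 36, 8, 35, 12, 1]

Final heap: [49, 36, 8, 35, 12, 1]


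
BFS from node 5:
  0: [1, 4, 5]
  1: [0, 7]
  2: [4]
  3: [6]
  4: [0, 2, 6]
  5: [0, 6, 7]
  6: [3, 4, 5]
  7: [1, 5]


Visit 5, enqueue [0, 6, 7]
Visit 0, enqueue [1, 4]
Visit 6, enqueue [3]
Visit 7, enqueue []
Visit 1, enqueue []
Visit 4, enqueue [2]
Visit 3, enqueue []
Visit 2, enqueue []

BFS order: [5, 0, 6, 7, 1, 4, 3, 2]


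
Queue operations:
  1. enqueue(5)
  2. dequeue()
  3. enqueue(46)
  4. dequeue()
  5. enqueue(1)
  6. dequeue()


enqueue(5) -> [5]
dequeue()->5, []
enqueue(46) -> [46]
dequeue()->46, []
enqueue(1) -> [1]
dequeue()->1, []

Final queue: []


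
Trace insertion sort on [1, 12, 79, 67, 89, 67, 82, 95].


Initial: [1, 12, 79, 67, 89, 67, 82, 95]
Insert 12: [1, 12, 79, 67, 89, 67, 82, 95]
Insert 79: [1, 12, 79, 67, 89, 67, 82, 95]
Insert 67: [1, 12, 67, 79, 89, 67, 82, 95]
Insert 89: [1, 12, 67, 79, 89, 67, 82, 95]
Insert 67: [1, 12, 67, 67, 79, 89, 82, 95]
Insert 82: [1, 12, 67, 67, 79, 82, 89, 95]
Insert 95: [1, 12, 67, 67, 79, 82, 89, 95]

Sorted: [1, 12, 67, 67, 79, 82, 89, 95]


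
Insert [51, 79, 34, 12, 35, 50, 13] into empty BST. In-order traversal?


Insert 51: root
Insert 79: R from 51
Insert 34: L from 51
Insert 12: L from 51 -> L from 34
Insert 35: L from 51 -> R from 34
Insert 50: L from 51 -> R from 34 -> R from 35
Insert 13: L from 51 -> L from 34 -> R from 12

In-order: [12, 13, 34, 35, 50, 51, 79]


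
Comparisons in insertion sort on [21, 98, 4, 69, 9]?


Algorithm: insertion sort
Input: [21, 98, 4, 69, 9]
Sorted: [4, 9, 21, 69, 98]

9


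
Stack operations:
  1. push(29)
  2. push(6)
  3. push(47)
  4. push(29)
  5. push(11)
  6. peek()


push(29) -> [29]
push(6) -> [29, 6]
push(47) -> [29, 6, 47]
push(29) -> [29, 6, 47, 29]
push(11) -> [29, 6, 47, 29, 11]
peek()->11

Final stack: [29, 6, 47, 29, 11]


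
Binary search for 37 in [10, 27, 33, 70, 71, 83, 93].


Step 1: lo=0, hi=6, mid=3, val=70
Step 2: lo=0, hi=2, mid=1, val=27
Step 3: lo=2, hi=2, mid=2, val=33

Not found


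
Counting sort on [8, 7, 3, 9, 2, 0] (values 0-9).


Input: [8, 7, 3, 9, 2, 0]
Counts: [1, 0, 1, 1, 0, 0, 0, 1, 1, 1]

Sorted: [0, 2, 3, 7, 8, 9]


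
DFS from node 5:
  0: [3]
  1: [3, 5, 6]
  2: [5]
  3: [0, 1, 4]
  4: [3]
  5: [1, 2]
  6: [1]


Visit 5, push [2, 1]
Visit 1, push [6, 3]
Visit 3, push [4, 0]
Visit 0, push []
Visit 4, push []
Visit 6, push []
Visit 2, push []

DFS order: [5, 1, 3, 0, 4, 6, 2]


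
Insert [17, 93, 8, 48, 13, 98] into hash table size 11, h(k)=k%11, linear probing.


Insert 17: h=6 -> slot 6
Insert 93: h=5 -> slot 5
Insert 8: h=8 -> slot 8
Insert 48: h=4 -> slot 4
Insert 13: h=2 -> slot 2
Insert 98: h=10 -> slot 10

Table: [None, None, 13, None, 48, 93, 17, None, 8, None, 98]


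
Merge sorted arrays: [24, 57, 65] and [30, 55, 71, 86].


Take 24 from A
Take 30 from B
Take 55 from B
Take 57 from A
Take 65 from A

Merged: [24, 30, 55, 57, 65, 71, 86]


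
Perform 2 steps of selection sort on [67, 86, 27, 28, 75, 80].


Initial: [67, 86, 27, 28, 75, 80]
Step 1: min=27 at 2
  Swap: [27, 86, 67, 28, 75, 80]
Step 2: min=28 at 3
  Swap: [27, 28, 67, 86, 75, 80]

After 2 steps: [27, 28, 67, 86, 75, 80]


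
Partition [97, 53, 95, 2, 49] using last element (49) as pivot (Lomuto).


Pivot: 49
  2 <= 49: swap -> [2, 53, 95, 97, 49]
Place pivot at 1: [2, 49, 95, 97, 53]

Partitioned: [2, 49, 95, 97, 53]


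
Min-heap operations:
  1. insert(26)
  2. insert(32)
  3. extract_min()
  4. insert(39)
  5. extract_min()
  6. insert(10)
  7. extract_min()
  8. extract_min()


insert(26) -> [26]
insert(32) -> [26, 32]
extract_min()->26, [32]
insert(39) -> [32, 39]
extract_min()->32, [39]
insert(10) -> [10, 39]
extract_min()->10, [39]
extract_min()->39, []

Final heap: []


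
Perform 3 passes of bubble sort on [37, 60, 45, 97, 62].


Initial: [37, 60, 45, 97, 62]
Pass 1: [37, 45, 60, 62, 97] (2 swaps)
Pass 2: [37, 45, 60, 62, 97] (0 swaps)
Pass 3: [37, 45, 60, 62, 97] (0 swaps)

After 3 passes: [37, 45, 60, 62, 97]


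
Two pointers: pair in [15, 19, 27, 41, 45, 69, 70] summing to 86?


lo=0(15)+hi=6(70)=85
lo=1(19)+hi=6(70)=89
lo=1(19)+hi=5(69)=88
lo=1(19)+hi=4(45)=64
lo=2(27)+hi=4(45)=72
lo=3(41)+hi=4(45)=86

Yes: 41+45=86


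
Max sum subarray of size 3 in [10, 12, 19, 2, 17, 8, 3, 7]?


[0:3]: 41
[1:4]: 33
[2:5]: 38
[3:6]: 27
[4:7]: 28
[5:8]: 18

Max: 41 at [0:3]


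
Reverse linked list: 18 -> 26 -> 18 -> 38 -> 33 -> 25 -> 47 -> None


Step 1: curr=18, set curr.next=prev(None) | reversed so far: 18
Step 2: curr=26, set curr.next=prev(18) | reversed so far: 26 -> 18
Step 3: curr=18, set curr.next=prev(26) | reversed so far: 18 -> 26 -> 18
Step 4: curr=38, set curr.next=prev(18) | reversed so far: 38 -> 18 -> 26 -> 18
Step 5: curr=33, set curr.next=prev(38) | reversed so far: 33 -> 38 -> 18 -> 26 -> 18
Step 6: curr=25, set curr.next=prev(33) | reversed so far: 25 -> 33 -> 38 -> 18 -> 26 -> 18
Step 7: curr=47, set curr.next=prev(25) | reversed so far: 47 -> 25 -> 33 -> 38 -> 18 -> 26 -> 18

47 -> 25 -> 33 -> 38 -> 18 -> 26 -> 18 -> None


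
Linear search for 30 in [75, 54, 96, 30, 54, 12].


i=0: 75!=30
i=1: 54!=30
i=2: 96!=30
i=3: 30==30 found!

Found at 3, 4 comps


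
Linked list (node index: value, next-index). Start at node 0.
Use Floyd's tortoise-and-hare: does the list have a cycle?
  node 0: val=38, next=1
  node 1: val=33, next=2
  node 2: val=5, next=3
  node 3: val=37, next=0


Floyd's tortoise (slow, +1) and hare (fast, +2):
  init: slow=0, fast=0
  step 1: slow=1, fast=2
  step 2: slow=2, fast=0
  step 3: slow=3, fast=2
  step 4: slow=0, fast=0
  slow == fast at node 0: cycle detected

Cycle: yes


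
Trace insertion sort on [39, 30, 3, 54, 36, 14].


Initial: [39, 30, 3, 54, 36, 14]
Insert 30: [30, 39, 3, 54, 36, 14]
Insert 3: [3, 30, 39, 54, 36, 14]
Insert 54: [3, 30, 39, 54, 36, 14]
Insert 36: [3, 30, 36, 39, 54, 14]
Insert 14: [3, 14, 30, 36, 39, 54]

Sorted: [3, 14, 30, 36, 39, 54]


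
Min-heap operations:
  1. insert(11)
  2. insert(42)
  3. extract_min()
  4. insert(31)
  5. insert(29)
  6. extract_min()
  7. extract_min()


insert(11) -> [11]
insert(42) -> [11, 42]
extract_min()->11, [42]
insert(31) -> [31, 42]
insert(29) -> [29, 42, 31]
extract_min()->29, [31, 42]
extract_min()->31, [42]

Final heap: [42]


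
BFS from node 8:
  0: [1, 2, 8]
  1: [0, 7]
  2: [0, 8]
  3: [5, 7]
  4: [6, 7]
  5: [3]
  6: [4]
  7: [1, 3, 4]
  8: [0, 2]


Visit 8, enqueue [0, 2]
Visit 0, enqueue [1]
Visit 2, enqueue []
Visit 1, enqueue [7]
Visit 7, enqueue [3, 4]
Visit 3, enqueue [5]
Visit 4, enqueue [6]
Visit 5, enqueue []
Visit 6, enqueue []

BFS order: [8, 0, 2, 1, 7, 3, 4, 5, 6]


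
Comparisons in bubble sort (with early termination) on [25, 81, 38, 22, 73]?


Algorithm: bubble sort (with early termination)
Input: [25, 81, 38, 22, 73]
Sorted: [22, 25, 38, 73, 81]

10


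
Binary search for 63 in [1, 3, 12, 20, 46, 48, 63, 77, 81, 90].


Step 1: lo=0, hi=9, mid=4, val=46
Step 2: lo=5, hi=9, mid=7, val=77
Step 3: lo=5, hi=6, mid=5, val=48
Step 4: lo=6, hi=6, mid=6, val=63

Found at index 6


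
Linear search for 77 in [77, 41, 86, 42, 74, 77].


i=0: 77==77 found!

Found at 0, 1 comps


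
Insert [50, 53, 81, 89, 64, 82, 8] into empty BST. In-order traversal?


Insert 50: root
Insert 53: R from 50
Insert 81: R from 50 -> R from 53
Insert 89: R from 50 -> R from 53 -> R from 81
Insert 64: R from 50 -> R from 53 -> L from 81
Insert 82: R from 50 -> R from 53 -> R from 81 -> L from 89
Insert 8: L from 50

In-order: [8, 50, 53, 64, 81, 82, 89]


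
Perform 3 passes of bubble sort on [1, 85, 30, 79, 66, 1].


Initial: [1, 85, 30, 79, 66, 1]
Pass 1: [1, 30, 79, 66, 1, 85] (4 swaps)
Pass 2: [1, 30, 66, 1, 79, 85] (2 swaps)
Pass 3: [1, 30, 1, 66, 79, 85] (1 swaps)

After 3 passes: [1, 30, 1, 66, 79, 85]


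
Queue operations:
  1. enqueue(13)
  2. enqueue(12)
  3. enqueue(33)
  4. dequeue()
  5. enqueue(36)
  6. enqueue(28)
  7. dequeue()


enqueue(13) -> [13]
enqueue(12) -> [13, 12]
enqueue(33) -> [13, 12, 33]
dequeue()->13, [12, 33]
enqueue(36) -> [12, 33, 36]
enqueue(28) -> [12, 33, 36, 28]
dequeue()->12, [33, 36, 28]

Final queue: [33, 36, 28]


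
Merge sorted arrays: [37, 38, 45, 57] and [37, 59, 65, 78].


Take 37 from A
Take 37 from B
Take 38 from A
Take 45 from A
Take 57 from A

Merged: [37, 37, 38, 45, 57, 59, 65, 78]


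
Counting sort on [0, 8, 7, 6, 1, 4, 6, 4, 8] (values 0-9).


Input: [0, 8, 7, 6, 1, 4, 6, 4, 8]
Counts: [1, 1, 0, 0, 2, 0, 2, 1, 2, 0]

Sorted: [0, 1, 4, 4, 6, 6, 7, 8, 8]


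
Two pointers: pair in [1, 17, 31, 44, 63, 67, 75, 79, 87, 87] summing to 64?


lo=0(1)+hi=9(87)=88
lo=0(1)+hi=8(87)=88
lo=0(1)+hi=7(79)=80
lo=0(1)+hi=6(75)=76
lo=0(1)+hi=5(67)=68
lo=0(1)+hi=4(63)=64

Yes: 1+63=64


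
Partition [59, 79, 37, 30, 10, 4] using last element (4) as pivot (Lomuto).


Pivot: 4
Place pivot at 0: [4, 79, 37, 30, 10, 59]

Partitioned: [4, 79, 37, 30, 10, 59]


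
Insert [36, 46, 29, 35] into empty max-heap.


Insert 36: [36]
Insert 46: [46, 36]
Insert 29: [46, 36, 29]
Insert 35: [46, 36, 29, 35]

Final heap: [46, 36, 29, 35]


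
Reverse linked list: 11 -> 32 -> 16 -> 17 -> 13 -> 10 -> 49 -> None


Step 1: curr=11, set curr.next=prev(None) | reversed so far: 11
Step 2: curr=32, set curr.next=prev(11) | reversed so far: 32 -> 11
Step 3: curr=16, set curr.next=prev(32) | reversed so far: 16 -> 32 -> 11
Step 4: curr=17, set curr.next=prev(16) | reversed so far: 17 -> 16 -> 32 -> 11
Step 5: curr=13, set curr.next=prev(17) | reversed so far: 13 -> 17 -> 16 -> 32 -> 11
Step 6: curr=10, set curr.next=prev(13) | reversed so far: 10 -> 13 -> 17 -> 16 -> 32 -> 11
Step 7: curr=49, set curr.next=prev(10) | reversed so far: 49 -> 10 -> 13 -> 17 -> 16 -> 32 -> 11

49 -> 10 -> 13 -> 17 -> 16 -> 32 -> 11 -> None


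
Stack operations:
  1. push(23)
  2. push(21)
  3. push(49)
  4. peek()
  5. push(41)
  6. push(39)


push(23) -> [23]
push(21) -> [23, 21]
push(49) -> [23, 21, 49]
peek()->49
push(41) -> [23, 21, 49, 41]
push(39) -> [23, 21, 49, 41, 39]

Final stack: [23, 21, 49, 41, 39]


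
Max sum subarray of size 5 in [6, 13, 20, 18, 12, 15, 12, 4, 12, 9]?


[0:5]: 69
[1:6]: 78
[2:7]: 77
[3:8]: 61
[4:9]: 55
[5:10]: 52

Max: 78 at [1:6]


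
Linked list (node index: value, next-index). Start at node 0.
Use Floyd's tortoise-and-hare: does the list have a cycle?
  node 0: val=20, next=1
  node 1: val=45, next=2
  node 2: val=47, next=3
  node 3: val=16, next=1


Floyd's tortoise (slow, +1) and hare (fast, +2):
  init: slow=0, fast=0
  step 1: slow=1, fast=2
  step 2: slow=2, fast=1
  step 3: slow=3, fast=3
  slow == fast at node 3: cycle detected

Cycle: yes


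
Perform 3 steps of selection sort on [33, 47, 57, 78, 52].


Initial: [33, 47, 57, 78, 52]
Step 1: min=33 at 0
  Swap: [33, 47, 57, 78, 52]
Step 2: min=47 at 1
  Swap: [33, 47, 57, 78, 52]
Step 3: min=52 at 4
  Swap: [33, 47, 52, 78, 57]

After 3 steps: [33, 47, 52, 78, 57]


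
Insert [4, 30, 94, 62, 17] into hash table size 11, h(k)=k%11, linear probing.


Insert 4: h=4 -> slot 4
Insert 30: h=8 -> slot 8
Insert 94: h=6 -> slot 6
Insert 62: h=7 -> slot 7
Insert 17: h=6, 3 probes -> slot 9

Table: [None, None, None, None, 4, None, 94, 62, 30, 17, None]


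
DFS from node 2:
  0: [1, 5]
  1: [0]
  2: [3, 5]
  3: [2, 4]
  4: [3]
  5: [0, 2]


Visit 2, push [5, 3]
Visit 3, push [4]
Visit 4, push []
Visit 5, push [0]
Visit 0, push [1]
Visit 1, push []

DFS order: [2, 3, 4, 5, 0, 1]


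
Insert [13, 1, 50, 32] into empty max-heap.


Insert 13: [13]
Insert 1: [13, 1]
Insert 50: [50, 1, 13]
Insert 32: [50, 32, 13, 1]

Final heap: [50, 32, 13, 1]


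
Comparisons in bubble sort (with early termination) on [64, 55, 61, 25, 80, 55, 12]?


Algorithm: bubble sort (with early termination)
Input: [64, 55, 61, 25, 80, 55, 12]
Sorted: [12, 25, 55, 55, 61, 64, 80]

21


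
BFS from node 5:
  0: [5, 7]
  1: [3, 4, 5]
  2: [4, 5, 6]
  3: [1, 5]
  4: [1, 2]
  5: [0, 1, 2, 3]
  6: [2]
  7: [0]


Visit 5, enqueue [0, 1, 2, 3]
Visit 0, enqueue [7]
Visit 1, enqueue [4]
Visit 2, enqueue [6]
Visit 3, enqueue []
Visit 7, enqueue []
Visit 4, enqueue []
Visit 6, enqueue []

BFS order: [5, 0, 1, 2, 3, 7, 4, 6]


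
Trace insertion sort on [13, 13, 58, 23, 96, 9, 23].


Initial: [13, 13, 58, 23, 96, 9, 23]
Insert 13: [13, 13, 58, 23, 96, 9, 23]
Insert 58: [13, 13, 58, 23, 96, 9, 23]
Insert 23: [13, 13, 23, 58, 96, 9, 23]
Insert 96: [13, 13, 23, 58, 96, 9, 23]
Insert 9: [9, 13, 13, 23, 58, 96, 23]
Insert 23: [9, 13, 13, 23, 23, 58, 96]

Sorted: [9, 13, 13, 23, 23, 58, 96]


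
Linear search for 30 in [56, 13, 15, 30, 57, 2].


i=0: 56!=30
i=1: 13!=30
i=2: 15!=30
i=3: 30==30 found!

Found at 3, 4 comps


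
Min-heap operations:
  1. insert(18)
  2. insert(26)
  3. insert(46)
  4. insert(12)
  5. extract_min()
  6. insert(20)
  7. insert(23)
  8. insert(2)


insert(18) -> [18]
insert(26) -> [18, 26]
insert(46) -> [18, 26, 46]
insert(12) -> [12, 18, 46, 26]
extract_min()->12, [18, 26, 46]
insert(20) -> [18, 20, 46, 26]
insert(23) -> [18, 20, 46, 26, 23]
insert(2) -> [2, 20, 18, 26, 23, 46]

Final heap: [2, 20, 18, 26, 23, 46]


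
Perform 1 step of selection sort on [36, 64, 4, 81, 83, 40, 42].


Initial: [36, 64, 4, 81, 83, 40, 42]
Step 1: min=4 at 2
  Swap: [4, 64, 36, 81, 83, 40, 42]

After 1 step: [4, 64, 36, 81, 83, 40, 42]


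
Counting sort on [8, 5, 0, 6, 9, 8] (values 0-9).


Input: [8, 5, 0, 6, 9, 8]
Counts: [1, 0, 0, 0, 0, 1, 1, 0, 2, 1]

Sorted: [0, 5, 6, 8, 8, 9]


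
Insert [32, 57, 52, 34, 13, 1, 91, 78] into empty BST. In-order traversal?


Insert 32: root
Insert 57: R from 32
Insert 52: R from 32 -> L from 57
Insert 34: R from 32 -> L from 57 -> L from 52
Insert 13: L from 32
Insert 1: L from 32 -> L from 13
Insert 91: R from 32 -> R from 57
Insert 78: R from 32 -> R from 57 -> L from 91

In-order: [1, 13, 32, 34, 52, 57, 78, 91]


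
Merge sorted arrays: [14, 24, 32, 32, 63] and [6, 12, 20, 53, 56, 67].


Take 6 from B
Take 12 from B
Take 14 from A
Take 20 from B
Take 24 from A
Take 32 from A
Take 32 from A
Take 53 from B
Take 56 from B
Take 63 from A

Merged: [6, 12, 14, 20, 24, 32, 32, 53, 56, 63, 67]


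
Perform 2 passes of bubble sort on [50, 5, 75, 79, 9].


Initial: [50, 5, 75, 79, 9]
Pass 1: [5, 50, 75, 9, 79] (2 swaps)
Pass 2: [5, 50, 9, 75, 79] (1 swaps)

After 2 passes: [5, 50, 9, 75, 79]


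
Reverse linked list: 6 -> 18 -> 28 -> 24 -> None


Step 1: curr=6, set curr.next=prev(None) | reversed so far: 6
Step 2: curr=18, set curr.next=prev(6) | reversed so far: 18 -> 6
Step 3: curr=28, set curr.next=prev(18) | reversed so far: 28 -> 18 -> 6
Step 4: curr=24, set curr.next=prev(28) | reversed so far: 24 -> 28 -> 18 -> 6

24 -> 28 -> 18 -> 6 -> None


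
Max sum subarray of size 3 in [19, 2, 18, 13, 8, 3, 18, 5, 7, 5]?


[0:3]: 39
[1:4]: 33
[2:5]: 39
[3:6]: 24
[4:7]: 29
[5:8]: 26
[6:9]: 30
[7:10]: 17

Max: 39 at [0:3]


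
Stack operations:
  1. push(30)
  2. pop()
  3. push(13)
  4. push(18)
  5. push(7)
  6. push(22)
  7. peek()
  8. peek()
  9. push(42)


push(30) -> [30]
pop()->30, []
push(13) -> [13]
push(18) -> [13, 18]
push(7) -> [13, 18, 7]
push(22) -> [13, 18, 7, 22]
peek()->22
peek()->22
push(42) -> [13, 18, 7, 22, 42]

Final stack: [13, 18, 7, 22, 42]


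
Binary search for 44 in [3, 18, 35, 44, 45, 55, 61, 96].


Step 1: lo=0, hi=7, mid=3, val=44

Found at index 3


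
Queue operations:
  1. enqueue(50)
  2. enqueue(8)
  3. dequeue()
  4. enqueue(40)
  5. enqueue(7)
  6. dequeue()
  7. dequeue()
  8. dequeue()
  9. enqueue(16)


enqueue(50) -> [50]
enqueue(8) -> [50, 8]
dequeue()->50, [8]
enqueue(40) -> [8, 40]
enqueue(7) -> [8, 40, 7]
dequeue()->8, [40, 7]
dequeue()->40, [7]
dequeue()->7, []
enqueue(16) -> [16]

Final queue: [16]


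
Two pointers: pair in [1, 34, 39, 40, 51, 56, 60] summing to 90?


lo=0(1)+hi=6(60)=61
lo=1(34)+hi=6(60)=94
lo=1(34)+hi=5(56)=90

Yes: 34+56=90


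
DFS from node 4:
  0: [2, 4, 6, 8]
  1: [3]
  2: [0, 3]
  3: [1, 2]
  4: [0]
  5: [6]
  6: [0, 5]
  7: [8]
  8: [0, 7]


Visit 4, push [0]
Visit 0, push [8, 6, 2]
Visit 2, push [3]
Visit 3, push [1]
Visit 1, push []
Visit 6, push [5]
Visit 5, push []
Visit 8, push [7]
Visit 7, push []

DFS order: [4, 0, 2, 3, 1, 6, 5, 8, 7]


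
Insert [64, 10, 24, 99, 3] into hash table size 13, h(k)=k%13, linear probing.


Insert 64: h=12 -> slot 12
Insert 10: h=10 -> slot 10
Insert 24: h=11 -> slot 11
Insert 99: h=8 -> slot 8
Insert 3: h=3 -> slot 3

Table: [None, None, None, 3, None, None, None, None, 99, None, 10, 24, 64]


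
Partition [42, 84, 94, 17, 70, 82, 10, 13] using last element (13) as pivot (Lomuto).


Pivot: 13
  10 <= 13: swap -> [10, 84, 94, 17, 70, 82, 42, 13]
Place pivot at 1: [10, 13, 94, 17, 70, 82, 42, 84]

Partitioned: [10, 13, 94, 17, 70, 82, 42, 84]


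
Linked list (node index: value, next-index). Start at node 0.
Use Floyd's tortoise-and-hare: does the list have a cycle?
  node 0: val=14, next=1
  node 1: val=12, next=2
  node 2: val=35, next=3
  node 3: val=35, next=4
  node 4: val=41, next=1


Floyd's tortoise (slow, +1) and hare (fast, +2):
  init: slow=0, fast=0
  step 1: slow=1, fast=2
  step 2: slow=2, fast=4
  step 3: slow=3, fast=2
  step 4: slow=4, fast=4
  slow == fast at node 4: cycle detected

Cycle: yes


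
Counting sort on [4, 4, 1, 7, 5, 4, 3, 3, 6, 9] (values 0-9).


Input: [4, 4, 1, 7, 5, 4, 3, 3, 6, 9]
Counts: [0, 1, 0, 2, 3, 1, 1, 1, 0, 1]

Sorted: [1, 3, 3, 4, 4, 4, 5, 6, 7, 9]


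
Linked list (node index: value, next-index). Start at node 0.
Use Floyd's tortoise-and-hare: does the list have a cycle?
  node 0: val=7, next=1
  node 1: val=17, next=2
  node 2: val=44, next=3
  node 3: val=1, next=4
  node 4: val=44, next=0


Floyd's tortoise (slow, +1) and hare (fast, +2):
  init: slow=0, fast=0
  step 1: slow=1, fast=2
  step 2: slow=2, fast=4
  step 3: slow=3, fast=1
  step 4: slow=4, fast=3
  step 5: slow=0, fast=0
  slow == fast at node 0: cycle detected

Cycle: yes


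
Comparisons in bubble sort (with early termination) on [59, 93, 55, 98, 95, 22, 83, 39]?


Algorithm: bubble sort (with early termination)
Input: [59, 93, 55, 98, 95, 22, 83, 39]
Sorted: [22, 39, 55, 59, 83, 93, 95, 98]

28


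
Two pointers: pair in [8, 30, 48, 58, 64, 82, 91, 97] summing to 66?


lo=0(8)+hi=7(97)=105
lo=0(8)+hi=6(91)=99
lo=0(8)+hi=5(82)=90
lo=0(8)+hi=4(64)=72
lo=0(8)+hi=3(58)=66

Yes: 8+58=66


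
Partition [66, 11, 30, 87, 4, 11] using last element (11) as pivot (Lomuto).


Pivot: 11
  11 <= 11: swap -> [11, 66, 30, 87, 4, 11]
  4 <= 11: swap -> [11, 4, 30, 87, 66, 11]
Place pivot at 2: [11, 4, 11, 87, 66, 30]

Partitioned: [11, 4, 11, 87, 66, 30]


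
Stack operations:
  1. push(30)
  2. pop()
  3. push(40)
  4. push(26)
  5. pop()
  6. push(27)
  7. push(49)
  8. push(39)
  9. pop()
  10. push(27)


push(30) -> [30]
pop()->30, []
push(40) -> [40]
push(26) -> [40, 26]
pop()->26, [40]
push(27) -> [40, 27]
push(49) -> [40, 27, 49]
push(39) -> [40, 27, 49, 39]
pop()->39, [40, 27, 49]
push(27) -> [40, 27, 49, 27]

Final stack: [40, 27, 49, 27]


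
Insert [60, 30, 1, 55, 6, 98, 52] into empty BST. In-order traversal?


Insert 60: root
Insert 30: L from 60
Insert 1: L from 60 -> L from 30
Insert 55: L from 60 -> R from 30
Insert 6: L from 60 -> L from 30 -> R from 1
Insert 98: R from 60
Insert 52: L from 60 -> R from 30 -> L from 55

In-order: [1, 6, 30, 52, 55, 60, 98]


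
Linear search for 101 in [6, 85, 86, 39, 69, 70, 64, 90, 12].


i=0: 6!=101
i=1: 85!=101
i=2: 86!=101
i=3: 39!=101
i=4: 69!=101
i=5: 70!=101
i=6: 64!=101
i=7: 90!=101
i=8: 12!=101

Not found, 9 comps


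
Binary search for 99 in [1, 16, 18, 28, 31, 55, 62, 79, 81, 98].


Step 1: lo=0, hi=9, mid=4, val=31
Step 2: lo=5, hi=9, mid=7, val=79
Step 3: lo=8, hi=9, mid=8, val=81
Step 4: lo=9, hi=9, mid=9, val=98

Not found


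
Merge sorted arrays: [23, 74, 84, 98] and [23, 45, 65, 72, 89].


Take 23 from A
Take 23 from B
Take 45 from B
Take 65 from B
Take 72 from B
Take 74 from A
Take 84 from A
Take 89 from B

Merged: [23, 23, 45, 65, 72, 74, 84, 89, 98]


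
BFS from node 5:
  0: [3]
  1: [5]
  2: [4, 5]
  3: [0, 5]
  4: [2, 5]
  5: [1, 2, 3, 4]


Visit 5, enqueue [1, 2, 3, 4]
Visit 1, enqueue []
Visit 2, enqueue []
Visit 3, enqueue [0]
Visit 4, enqueue []
Visit 0, enqueue []

BFS order: [5, 1, 2, 3, 4, 0]


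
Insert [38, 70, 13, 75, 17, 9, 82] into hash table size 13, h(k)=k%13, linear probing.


Insert 38: h=12 -> slot 12
Insert 70: h=5 -> slot 5
Insert 13: h=0 -> slot 0
Insert 75: h=10 -> slot 10
Insert 17: h=4 -> slot 4
Insert 9: h=9 -> slot 9
Insert 82: h=4, 2 probes -> slot 6

Table: [13, None, None, None, 17, 70, 82, None, None, 9, 75, None, 38]


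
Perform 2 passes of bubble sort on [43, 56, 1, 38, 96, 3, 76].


Initial: [43, 56, 1, 38, 96, 3, 76]
Pass 1: [43, 1, 38, 56, 3, 76, 96] (4 swaps)
Pass 2: [1, 38, 43, 3, 56, 76, 96] (3 swaps)

After 2 passes: [1, 38, 43, 3, 56, 76, 96]


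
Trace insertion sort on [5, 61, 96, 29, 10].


Initial: [5, 61, 96, 29, 10]
Insert 61: [5, 61, 96, 29, 10]
Insert 96: [5, 61, 96, 29, 10]
Insert 29: [5, 29, 61, 96, 10]
Insert 10: [5, 10, 29, 61, 96]

Sorted: [5, 10, 29, 61, 96]


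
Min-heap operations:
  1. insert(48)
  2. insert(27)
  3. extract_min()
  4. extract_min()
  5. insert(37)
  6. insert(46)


insert(48) -> [48]
insert(27) -> [27, 48]
extract_min()->27, [48]
extract_min()->48, []
insert(37) -> [37]
insert(46) -> [37, 46]

Final heap: [37, 46]


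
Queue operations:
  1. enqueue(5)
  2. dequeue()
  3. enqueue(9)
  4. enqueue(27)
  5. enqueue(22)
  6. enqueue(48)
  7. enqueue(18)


enqueue(5) -> [5]
dequeue()->5, []
enqueue(9) -> [9]
enqueue(27) -> [9, 27]
enqueue(22) -> [9, 27, 22]
enqueue(48) -> [9, 27, 22, 48]
enqueue(18) -> [9, 27, 22, 48, 18]

Final queue: [9, 27, 22, 48, 18]


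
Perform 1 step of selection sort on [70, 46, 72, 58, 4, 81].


Initial: [70, 46, 72, 58, 4, 81]
Step 1: min=4 at 4
  Swap: [4, 46, 72, 58, 70, 81]

After 1 step: [4, 46, 72, 58, 70, 81]


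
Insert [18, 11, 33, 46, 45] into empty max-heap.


Insert 18: [18]
Insert 11: [18, 11]
Insert 33: [33, 11, 18]
Insert 46: [46, 33, 18, 11]
Insert 45: [46, 45, 18, 11, 33]

Final heap: [46, 45, 18, 11, 33]


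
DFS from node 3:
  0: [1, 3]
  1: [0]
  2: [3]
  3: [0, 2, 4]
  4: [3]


Visit 3, push [4, 2, 0]
Visit 0, push [1]
Visit 1, push []
Visit 2, push []
Visit 4, push []

DFS order: [3, 0, 1, 2, 4]


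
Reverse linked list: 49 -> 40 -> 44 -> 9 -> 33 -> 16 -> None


Step 1: curr=49, set curr.next=prev(None) | reversed so far: 49
Step 2: curr=40, set curr.next=prev(49) | reversed so far: 40 -> 49
Step 3: curr=44, set curr.next=prev(40) | reversed so far: 44 -> 40 -> 49
Step 4: curr=9, set curr.next=prev(44) | reversed so far: 9 -> 44 -> 40 -> 49
Step 5: curr=33, set curr.next=prev(9) | reversed so far: 33 -> 9 -> 44 -> 40 -> 49
Step 6: curr=16, set curr.next=prev(33) | reversed so far: 16 -> 33 -> 9 -> 44 -> 40 -> 49

16 -> 33 -> 9 -> 44 -> 40 -> 49 -> None


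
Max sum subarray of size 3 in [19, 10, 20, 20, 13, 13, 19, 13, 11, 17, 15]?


[0:3]: 49
[1:4]: 50
[2:5]: 53
[3:6]: 46
[4:7]: 45
[5:8]: 45
[6:9]: 43
[7:10]: 41
[8:11]: 43

Max: 53 at [2:5]


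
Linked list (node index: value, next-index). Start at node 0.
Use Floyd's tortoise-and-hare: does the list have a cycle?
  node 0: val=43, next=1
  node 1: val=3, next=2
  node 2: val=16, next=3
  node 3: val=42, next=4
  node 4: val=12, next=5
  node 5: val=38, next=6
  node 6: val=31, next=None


Floyd's tortoise (slow, +1) and hare (fast, +2):
  init: slow=0, fast=0
  step 1: slow=1, fast=2
  step 2: slow=2, fast=4
  step 3: slow=3, fast=6
  step 4: fast -> None, no cycle

Cycle: no


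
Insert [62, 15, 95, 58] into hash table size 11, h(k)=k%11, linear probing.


Insert 62: h=7 -> slot 7
Insert 15: h=4 -> slot 4
Insert 95: h=7, 1 probes -> slot 8
Insert 58: h=3 -> slot 3

Table: [None, None, None, 58, 15, None, None, 62, 95, None, None]


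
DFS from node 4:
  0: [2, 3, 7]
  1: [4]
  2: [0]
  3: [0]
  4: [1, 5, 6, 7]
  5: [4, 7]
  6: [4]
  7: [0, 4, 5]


Visit 4, push [7, 6, 5, 1]
Visit 1, push []
Visit 5, push [7]
Visit 7, push [0]
Visit 0, push [3, 2]
Visit 2, push []
Visit 3, push []
Visit 6, push []

DFS order: [4, 1, 5, 7, 0, 2, 3, 6]


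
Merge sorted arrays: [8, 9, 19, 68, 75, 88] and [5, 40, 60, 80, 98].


Take 5 from B
Take 8 from A
Take 9 from A
Take 19 from A
Take 40 from B
Take 60 from B
Take 68 from A
Take 75 from A
Take 80 from B
Take 88 from A

Merged: [5, 8, 9, 19, 40, 60, 68, 75, 80, 88, 98]


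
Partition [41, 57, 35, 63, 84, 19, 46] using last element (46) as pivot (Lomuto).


Pivot: 46
  41 <= 46: advance i (no swap)
  35 <= 46: swap -> [41, 35, 57, 63, 84, 19, 46]
  19 <= 46: swap -> [41, 35, 19, 63, 84, 57, 46]
Place pivot at 3: [41, 35, 19, 46, 84, 57, 63]

Partitioned: [41, 35, 19, 46, 84, 57, 63]


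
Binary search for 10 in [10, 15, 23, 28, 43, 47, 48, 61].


Step 1: lo=0, hi=7, mid=3, val=28
Step 2: lo=0, hi=2, mid=1, val=15
Step 3: lo=0, hi=0, mid=0, val=10

Found at index 0


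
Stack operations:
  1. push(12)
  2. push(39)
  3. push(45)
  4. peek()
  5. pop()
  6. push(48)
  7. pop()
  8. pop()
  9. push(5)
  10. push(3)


push(12) -> [12]
push(39) -> [12, 39]
push(45) -> [12, 39, 45]
peek()->45
pop()->45, [12, 39]
push(48) -> [12, 39, 48]
pop()->48, [12, 39]
pop()->39, [12]
push(5) -> [12, 5]
push(3) -> [12, 5, 3]

Final stack: [12, 5, 3]


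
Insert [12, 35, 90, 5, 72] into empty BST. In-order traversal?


Insert 12: root
Insert 35: R from 12
Insert 90: R from 12 -> R from 35
Insert 5: L from 12
Insert 72: R from 12 -> R from 35 -> L from 90

In-order: [5, 12, 35, 72, 90]


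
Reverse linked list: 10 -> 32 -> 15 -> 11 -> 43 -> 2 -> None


Step 1: curr=10, set curr.next=prev(None) | reversed so far: 10
Step 2: curr=32, set curr.next=prev(10) | reversed so far: 32 -> 10
Step 3: curr=15, set curr.next=prev(32) | reversed so far: 15 -> 32 -> 10
Step 4: curr=11, set curr.next=prev(15) | reversed so far: 11 -> 15 -> 32 -> 10
Step 5: curr=43, set curr.next=prev(11) | reversed so far: 43 -> 11 -> 15 -> 32 -> 10
Step 6: curr=2, set curr.next=prev(43) | reversed so far: 2 -> 43 -> 11 -> 15 -> 32 -> 10

2 -> 43 -> 11 -> 15 -> 32 -> 10 -> None


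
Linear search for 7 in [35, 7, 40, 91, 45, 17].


i=0: 35!=7
i=1: 7==7 found!

Found at 1, 2 comps


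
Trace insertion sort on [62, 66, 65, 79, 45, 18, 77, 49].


Initial: [62, 66, 65, 79, 45, 18, 77, 49]
Insert 66: [62, 66, 65, 79, 45, 18, 77, 49]
Insert 65: [62, 65, 66, 79, 45, 18, 77, 49]
Insert 79: [62, 65, 66, 79, 45, 18, 77, 49]
Insert 45: [45, 62, 65, 66, 79, 18, 77, 49]
Insert 18: [18, 45, 62, 65, 66, 79, 77, 49]
Insert 77: [18, 45, 62, 65, 66, 77, 79, 49]
Insert 49: [18, 45, 49, 62, 65, 66, 77, 79]

Sorted: [18, 45, 49, 62, 65, 66, 77, 79]


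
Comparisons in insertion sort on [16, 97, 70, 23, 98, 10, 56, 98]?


Algorithm: insertion sort
Input: [16, 97, 70, 23, 98, 10, 56, 98]
Sorted: [10, 16, 23, 56, 70, 97, 98, 98]

17


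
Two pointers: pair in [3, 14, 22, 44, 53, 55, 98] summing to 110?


lo=0(3)+hi=6(98)=101
lo=1(14)+hi=6(98)=112
lo=1(14)+hi=5(55)=69
lo=2(22)+hi=5(55)=77
lo=3(44)+hi=5(55)=99
lo=4(53)+hi=5(55)=108

No pair found


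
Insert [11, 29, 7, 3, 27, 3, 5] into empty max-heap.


Insert 11: [11]
Insert 29: [29, 11]
Insert 7: [29, 11, 7]
Insert 3: [29, 11, 7, 3]
Insert 27: [29, 27, 7, 3, 11]
Insert 3: [29, 27, 7, 3, 11, 3]
Insert 5: [29, 27, 7, 3, 11, 3, 5]

Final heap: [29, 27, 7, 3, 11, 3, 5]


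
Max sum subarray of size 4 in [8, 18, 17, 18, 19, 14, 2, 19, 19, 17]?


[0:4]: 61
[1:5]: 72
[2:6]: 68
[3:7]: 53
[4:8]: 54
[5:9]: 54
[6:10]: 57

Max: 72 at [1:5]


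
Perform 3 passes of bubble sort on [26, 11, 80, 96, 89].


Initial: [26, 11, 80, 96, 89]
Pass 1: [11, 26, 80, 89, 96] (2 swaps)
Pass 2: [11, 26, 80, 89, 96] (0 swaps)
Pass 3: [11, 26, 80, 89, 96] (0 swaps)

After 3 passes: [11, 26, 80, 89, 96]


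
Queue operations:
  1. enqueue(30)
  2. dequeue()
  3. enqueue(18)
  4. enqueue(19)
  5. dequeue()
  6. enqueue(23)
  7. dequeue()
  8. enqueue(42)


enqueue(30) -> [30]
dequeue()->30, []
enqueue(18) -> [18]
enqueue(19) -> [18, 19]
dequeue()->18, [19]
enqueue(23) -> [19, 23]
dequeue()->19, [23]
enqueue(42) -> [23, 42]

Final queue: [23, 42]


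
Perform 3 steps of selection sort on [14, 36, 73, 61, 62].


Initial: [14, 36, 73, 61, 62]
Step 1: min=14 at 0
  Swap: [14, 36, 73, 61, 62]
Step 2: min=36 at 1
  Swap: [14, 36, 73, 61, 62]
Step 3: min=61 at 3
  Swap: [14, 36, 61, 73, 62]

After 3 steps: [14, 36, 61, 73, 62]


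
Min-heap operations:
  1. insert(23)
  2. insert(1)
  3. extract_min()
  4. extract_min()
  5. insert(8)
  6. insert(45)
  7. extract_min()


insert(23) -> [23]
insert(1) -> [1, 23]
extract_min()->1, [23]
extract_min()->23, []
insert(8) -> [8]
insert(45) -> [8, 45]
extract_min()->8, [45]

Final heap: [45]


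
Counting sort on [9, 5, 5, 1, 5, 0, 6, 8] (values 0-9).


Input: [9, 5, 5, 1, 5, 0, 6, 8]
Counts: [1, 1, 0, 0, 0, 3, 1, 0, 1, 1]

Sorted: [0, 1, 5, 5, 5, 6, 8, 9]


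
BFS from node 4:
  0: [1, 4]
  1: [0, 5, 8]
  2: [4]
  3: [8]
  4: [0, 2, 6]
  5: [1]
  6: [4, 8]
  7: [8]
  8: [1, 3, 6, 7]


Visit 4, enqueue [0, 2, 6]
Visit 0, enqueue [1]
Visit 2, enqueue []
Visit 6, enqueue [8]
Visit 1, enqueue [5]
Visit 8, enqueue [3, 7]
Visit 5, enqueue []
Visit 3, enqueue []
Visit 7, enqueue []

BFS order: [4, 0, 2, 6, 1, 8, 5, 3, 7]


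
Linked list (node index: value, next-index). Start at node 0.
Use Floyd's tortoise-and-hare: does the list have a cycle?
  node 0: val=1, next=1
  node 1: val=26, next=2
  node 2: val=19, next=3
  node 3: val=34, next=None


Floyd's tortoise (slow, +1) and hare (fast, +2):
  init: slow=0, fast=0
  step 1: slow=1, fast=2
  step 2: fast 2->3->None, no cycle

Cycle: no


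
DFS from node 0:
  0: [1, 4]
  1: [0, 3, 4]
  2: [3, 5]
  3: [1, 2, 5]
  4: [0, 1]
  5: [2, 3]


Visit 0, push [4, 1]
Visit 1, push [4, 3]
Visit 3, push [5, 2]
Visit 2, push [5]
Visit 5, push []
Visit 4, push []

DFS order: [0, 1, 3, 2, 5, 4]


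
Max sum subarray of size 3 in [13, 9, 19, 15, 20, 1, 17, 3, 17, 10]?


[0:3]: 41
[1:4]: 43
[2:5]: 54
[3:6]: 36
[4:7]: 38
[5:8]: 21
[6:9]: 37
[7:10]: 30

Max: 54 at [2:5]


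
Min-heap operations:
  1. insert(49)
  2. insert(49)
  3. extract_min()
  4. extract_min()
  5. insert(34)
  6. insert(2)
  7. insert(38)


insert(49) -> [49]
insert(49) -> [49, 49]
extract_min()->49, [49]
extract_min()->49, []
insert(34) -> [34]
insert(2) -> [2, 34]
insert(38) -> [2, 34, 38]

Final heap: [2, 34, 38]


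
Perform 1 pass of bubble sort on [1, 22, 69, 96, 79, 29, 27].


Initial: [1, 22, 69, 96, 79, 29, 27]
Pass 1: [1, 22, 69, 79, 29, 27, 96] (3 swaps)

After 1 pass: [1, 22, 69, 79, 29, 27, 96]


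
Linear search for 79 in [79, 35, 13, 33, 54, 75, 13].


i=0: 79==79 found!

Found at 0, 1 comps


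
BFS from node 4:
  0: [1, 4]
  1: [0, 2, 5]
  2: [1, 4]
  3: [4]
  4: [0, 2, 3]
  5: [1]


Visit 4, enqueue [0, 2, 3]
Visit 0, enqueue [1]
Visit 2, enqueue []
Visit 3, enqueue []
Visit 1, enqueue [5]
Visit 5, enqueue []

BFS order: [4, 0, 2, 3, 1, 5]


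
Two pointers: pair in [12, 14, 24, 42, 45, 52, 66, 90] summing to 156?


lo=0(12)+hi=7(90)=102
lo=1(14)+hi=7(90)=104
lo=2(24)+hi=7(90)=114
lo=3(42)+hi=7(90)=132
lo=4(45)+hi=7(90)=135
lo=5(52)+hi=7(90)=142
lo=6(66)+hi=7(90)=156

Yes: 66+90=156


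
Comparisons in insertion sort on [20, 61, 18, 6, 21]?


Algorithm: insertion sort
Input: [20, 61, 18, 6, 21]
Sorted: [6, 18, 20, 21, 61]

8


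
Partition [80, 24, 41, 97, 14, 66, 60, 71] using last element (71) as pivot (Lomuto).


Pivot: 71
  24 <= 71: swap -> [24, 80, 41, 97, 14, 66, 60, 71]
  41 <= 71: swap -> [24, 41, 80, 97, 14, 66, 60, 71]
  14 <= 71: swap -> [24, 41, 14, 97, 80, 66, 60, 71]
  66 <= 71: swap -> [24, 41, 14, 66, 80, 97, 60, 71]
  60 <= 71: swap -> [24, 41, 14, 66, 60, 97, 80, 71]
Place pivot at 5: [24, 41, 14, 66, 60, 71, 80, 97]

Partitioned: [24, 41, 14, 66, 60, 71, 80, 97]


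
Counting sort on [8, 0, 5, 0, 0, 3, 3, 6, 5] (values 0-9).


Input: [8, 0, 5, 0, 0, 3, 3, 6, 5]
Counts: [3, 0, 0, 2, 0, 2, 1, 0, 1, 0]

Sorted: [0, 0, 0, 3, 3, 5, 5, 6, 8]


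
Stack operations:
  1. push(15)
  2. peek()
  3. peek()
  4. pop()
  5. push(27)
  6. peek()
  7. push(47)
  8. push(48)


push(15) -> [15]
peek()->15
peek()->15
pop()->15, []
push(27) -> [27]
peek()->27
push(47) -> [27, 47]
push(48) -> [27, 47, 48]

Final stack: [27, 47, 48]


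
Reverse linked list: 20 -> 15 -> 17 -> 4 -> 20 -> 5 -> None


Step 1: curr=20, set curr.next=prev(None) | reversed so far: 20
Step 2: curr=15, set curr.next=prev(20) | reversed so far: 15 -> 20
Step 3: curr=17, set curr.next=prev(15) | reversed so far: 17 -> 15 -> 20
Step 4: curr=4, set curr.next=prev(17) | reversed so far: 4 -> 17 -> 15 -> 20
Step 5: curr=20, set curr.next=prev(4) | reversed so far: 20 -> 4 -> 17 -> 15 -> 20
Step 6: curr=5, set curr.next=prev(20) | reversed so far: 5 -> 20 -> 4 -> 17 -> 15 -> 20

5 -> 20 -> 4 -> 17 -> 15 -> 20 -> None


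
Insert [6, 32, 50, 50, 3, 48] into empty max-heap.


Insert 6: [6]
Insert 32: [32, 6]
Insert 50: [50, 6, 32]
Insert 50: [50, 50, 32, 6]
Insert 3: [50, 50, 32, 6, 3]
Insert 48: [50, 50, 48, 6, 3, 32]

Final heap: [50, 50, 48, 6, 3, 32]


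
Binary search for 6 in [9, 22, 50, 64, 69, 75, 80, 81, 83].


Step 1: lo=0, hi=8, mid=4, val=69
Step 2: lo=0, hi=3, mid=1, val=22
Step 3: lo=0, hi=0, mid=0, val=9

Not found


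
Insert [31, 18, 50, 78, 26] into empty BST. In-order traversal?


Insert 31: root
Insert 18: L from 31
Insert 50: R from 31
Insert 78: R from 31 -> R from 50
Insert 26: L from 31 -> R from 18

In-order: [18, 26, 31, 50, 78]


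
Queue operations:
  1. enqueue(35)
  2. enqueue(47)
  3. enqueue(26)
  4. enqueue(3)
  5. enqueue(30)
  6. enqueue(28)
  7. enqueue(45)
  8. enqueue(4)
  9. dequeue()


enqueue(35) -> [35]
enqueue(47) -> [35, 47]
enqueue(26) -> [35, 47, 26]
enqueue(3) -> [35, 47, 26, 3]
enqueue(30) -> [35, 47, 26, 3, 30]
enqueue(28) -> [35, 47, 26, 3, 30, 28]
enqueue(45) -> [35, 47, 26, 3, 30, 28, 45]
enqueue(4) -> [35, 47, 26, 3, 30, 28, 45, 4]
dequeue()->35, [47, 26, 3, 30, 28, 45, 4]

Final queue: [47, 26, 3, 30, 28, 45, 4]


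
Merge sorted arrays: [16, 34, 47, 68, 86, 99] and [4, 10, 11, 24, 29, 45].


Take 4 from B
Take 10 from B
Take 11 from B
Take 16 from A
Take 24 from B
Take 29 from B
Take 34 from A
Take 45 from B

Merged: [4, 10, 11, 16, 24, 29, 34, 45, 47, 68, 86, 99]


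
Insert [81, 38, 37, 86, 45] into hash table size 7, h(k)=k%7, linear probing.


Insert 81: h=4 -> slot 4
Insert 38: h=3 -> slot 3
Insert 37: h=2 -> slot 2
Insert 86: h=2, 3 probes -> slot 5
Insert 45: h=3, 3 probes -> slot 6

Table: [None, None, 37, 38, 81, 86, 45]


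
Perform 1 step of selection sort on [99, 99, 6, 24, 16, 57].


Initial: [99, 99, 6, 24, 16, 57]
Step 1: min=6 at 2
  Swap: [6, 99, 99, 24, 16, 57]

After 1 step: [6, 99, 99, 24, 16, 57]


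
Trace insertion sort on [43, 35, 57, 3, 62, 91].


Initial: [43, 35, 57, 3, 62, 91]
Insert 35: [35, 43, 57, 3, 62, 91]
Insert 57: [35, 43, 57, 3, 62, 91]
Insert 3: [3, 35, 43, 57, 62, 91]
Insert 62: [3, 35, 43, 57, 62, 91]
Insert 91: [3, 35, 43, 57, 62, 91]

Sorted: [3, 35, 43, 57, 62, 91]


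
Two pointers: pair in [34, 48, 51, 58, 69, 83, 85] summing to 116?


lo=0(34)+hi=6(85)=119
lo=0(34)+hi=5(83)=117
lo=0(34)+hi=4(69)=103
lo=1(48)+hi=4(69)=117
lo=1(48)+hi=3(58)=106
lo=2(51)+hi=3(58)=109

No pair found


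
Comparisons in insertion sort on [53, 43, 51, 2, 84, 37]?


Algorithm: insertion sort
Input: [53, 43, 51, 2, 84, 37]
Sorted: [2, 37, 43, 51, 53, 84]

12


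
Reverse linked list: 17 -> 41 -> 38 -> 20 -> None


Step 1: curr=17, set curr.next=prev(None) | reversed so far: 17
Step 2: curr=41, set curr.next=prev(17) | reversed so far: 41 -> 17
Step 3: curr=38, set curr.next=prev(41) | reversed so far: 38 -> 41 -> 17
Step 4: curr=20, set curr.next=prev(38) | reversed so far: 20 -> 38 -> 41 -> 17

20 -> 38 -> 41 -> 17 -> None


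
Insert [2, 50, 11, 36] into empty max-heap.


Insert 2: [2]
Insert 50: [50, 2]
Insert 11: [50, 2, 11]
Insert 36: [50, 36, 11, 2]

Final heap: [50, 36, 11, 2]


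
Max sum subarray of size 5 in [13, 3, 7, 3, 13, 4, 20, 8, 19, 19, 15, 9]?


[0:5]: 39
[1:6]: 30
[2:7]: 47
[3:8]: 48
[4:9]: 64
[5:10]: 70
[6:11]: 81
[7:12]: 70

Max: 81 at [6:11]


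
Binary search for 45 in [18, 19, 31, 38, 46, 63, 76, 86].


Step 1: lo=0, hi=7, mid=3, val=38
Step 2: lo=4, hi=7, mid=5, val=63
Step 3: lo=4, hi=4, mid=4, val=46

Not found


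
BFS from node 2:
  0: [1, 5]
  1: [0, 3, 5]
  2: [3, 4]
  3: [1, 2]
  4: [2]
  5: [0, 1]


Visit 2, enqueue [3, 4]
Visit 3, enqueue [1]
Visit 4, enqueue []
Visit 1, enqueue [0, 5]
Visit 0, enqueue []
Visit 5, enqueue []

BFS order: [2, 3, 4, 1, 0, 5]


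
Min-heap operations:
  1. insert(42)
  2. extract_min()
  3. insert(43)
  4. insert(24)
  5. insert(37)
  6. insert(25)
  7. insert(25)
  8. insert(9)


insert(42) -> [42]
extract_min()->42, []
insert(43) -> [43]
insert(24) -> [24, 43]
insert(37) -> [24, 43, 37]
insert(25) -> [24, 25, 37, 43]
insert(25) -> [24, 25, 37, 43, 25]
insert(9) -> [9, 25, 24, 43, 25, 37]

Final heap: [9, 25, 24, 43, 25, 37]


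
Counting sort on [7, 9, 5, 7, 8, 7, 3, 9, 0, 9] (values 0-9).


Input: [7, 9, 5, 7, 8, 7, 3, 9, 0, 9]
Counts: [1, 0, 0, 1, 0, 1, 0, 3, 1, 3]

Sorted: [0, 3, 5, 7, 7, 7, 8, 9, 9, 9]


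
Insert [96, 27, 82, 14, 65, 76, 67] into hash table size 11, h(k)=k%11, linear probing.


Insert 96: h=8 -> slot 8
Insert 27: h=5 -> slot 5
Insert 82: h=5, 1 probes -> slot 6
Insert 14: h=3 -> slot 3
Insert 65: h=10 -> slot 10
Insert 76: h=10, 1 probes -> slot 0
Insert 67: h=1 -> slot 1

Table: [76, 67, None, 14, None, 27, 82, None, 96, None, 65]


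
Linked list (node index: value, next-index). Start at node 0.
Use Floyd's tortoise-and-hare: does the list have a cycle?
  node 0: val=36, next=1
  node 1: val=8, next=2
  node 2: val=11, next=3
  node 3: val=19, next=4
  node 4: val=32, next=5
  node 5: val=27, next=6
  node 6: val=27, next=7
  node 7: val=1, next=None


Floyd's tortoise (slow, +1) and hare (fast, +2):
  init: slow=0, fast=0
  step 1: slow=1, fast=2
  step 2: slow=2, fast=4
  step 3: slow=3, fast=6
  step 4: fast 6->7->None, no cycle

Cycle: no


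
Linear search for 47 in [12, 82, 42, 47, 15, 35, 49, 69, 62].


i=0: 12!=47
i=1: 82!=47
i=2: 42!=47
i=3: 47==47 found!

Found at 3, 4 comps


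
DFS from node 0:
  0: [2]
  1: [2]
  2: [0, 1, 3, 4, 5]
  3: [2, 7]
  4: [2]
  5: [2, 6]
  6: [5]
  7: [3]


Visit 0, push [2]
Visit 2, push [5, 4, 3, 1]
Visit 1, push []
Visit 3, push [7]
Visit 7, push []
Visit 4, push []
Visit 5, push [6]
Visit 6, push []

DFS order: [0, 2, 1, 3, 7, 4, 5, 6]


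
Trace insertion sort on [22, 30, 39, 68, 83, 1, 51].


Initial: [22, 30, 39, 68, 83, 1, 51]
Insert 30: [22, 30, 39, 68, 83, 1, 51]
Insert 39: [22, 30, 39, 68, 83, 1, 51]
Insert 68: [22, 30, 39, 68, 83, 1, 51]
Insert 83: [22, 30, 39, 68, 83, 1, 51]
Insert 1: [1, 22, 30, 39, 68, 83, 51]
Insert 51: [1, 22, 30, 39, 51, 68, 83]

Sorted: [1, 22, 30, 39, 51, 68, 83]


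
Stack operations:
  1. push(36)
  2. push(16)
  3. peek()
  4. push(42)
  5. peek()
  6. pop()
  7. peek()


push(36) -> [36]
push(16) -> [36, 16]
peek()->16
push(42) -> [36, 16, 42]
peek()->42
pop()->42, [36, 16]
peek()->16

Final stack: [36, 16]


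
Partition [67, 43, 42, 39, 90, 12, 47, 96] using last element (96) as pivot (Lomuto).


Pivot: 96
  67 <= 96: advance i (no swap)
  43 <= 96: advance i (no swap)
  42 <= 96: advance i (no swap)
  39 <= 96: advance i (no swap)
  90 <= 96: advance i (no swap)
  12 <= 96: advance i (no swap)
  47 <= 96: advance i (no swap)
Place pivot at 7: [67, 43, 42, 39, 90, 12, 47, 96]

Partitioned: [67, 43, 42, 39, 90, 12, 47, 96]
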